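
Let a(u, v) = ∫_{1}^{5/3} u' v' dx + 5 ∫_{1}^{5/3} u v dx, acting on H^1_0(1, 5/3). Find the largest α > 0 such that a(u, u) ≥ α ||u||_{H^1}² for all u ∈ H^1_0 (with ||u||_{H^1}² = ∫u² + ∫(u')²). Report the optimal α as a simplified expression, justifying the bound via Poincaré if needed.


α = 1

Coercivity of a(·,·) on H^1_0(1, 5/3) means a(u, u) ≥ α ||u||_{H^1}² for every u ∈ H^1_0.
The interval has length L = 2/3, and Poincaré/coercivity depend only on L. Here a(u, u) = ∫(u')² + (5)·∫u².
Here c = 5 ≥ 1, so a(u,u) = ∫(u')² + c∫u² ≥ ∫(u')² + ∫u² = ||u||_{H^1}², i.e. α = 1 works. No larger α is possible: a(u,u) ≥ α||u||_{H^1}² means (1−α)∫(u')² ≥ (α−c)∫u², and for the modes u_n = sin(nπ(x−x₀)/L) (x₀ the left endpoint) one has ∫u_n²/∫(u_n')² = (L/(nπ))² → 0, so a(u_n,u_n)/||u_n||_{H^1}² → 1. Hence the optimal constant is α = 1.
Therefore α = 1.


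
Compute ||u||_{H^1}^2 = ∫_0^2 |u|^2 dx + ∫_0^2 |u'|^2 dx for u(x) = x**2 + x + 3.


||u||_{H^1}^2 = 1256/15

The H^1 norm (squared) on an interval (0, L) is
  ||u||_{H^1}^2 = ∫_0^L u(x)^2 dx + ∫_0^L u'(x)^2 dx.
Compute u'(x) = 2*x + 1.
Then u(x)^2 = x**4 + 2*x**3 + 7*x**2 + 6*x + 9 and u'(x)^2 = 4*x**2 + 4*x + 1.
Integrate each monomial from 0 to 2 using ∫_0^2 c·x^n dx = c·2^(n+1)/(n+1):
  ∫_0^2 u(x)^2 dx = ∫_0^2 (x^4 + 2*x^3 + 7*x^2 + 6*x + 9) dx. Term by term:
    ∫_0^2 x^4 dx = 32/5;  ∫_0^2 2*x^3 dx = 8;  ∫_0^2 7*x^2 dx = 56/3;
    ∫_0^2 6*x dx = 12;  ∫_0^2 9 dx = 18.
  Sum: 32/5 + 8 + 56/3 + 12 + 18 = 946/15.
  ∫_0^2 u'(x)^2 dx = ∫_0^2 (4*x^2 + 4*x + 1) dx. Term by term:
    ∫_0^2 4*x^2 dx = 32/3;  ∫_0^2 4*x dx = 8;  ∫_0^2 1 dx = 2.
  Sum: 32/3 + 8 + 2 = 62/3.
Adding: ||u||_{H^1}^2 = 946/15 + 62/3 = 1256/15.


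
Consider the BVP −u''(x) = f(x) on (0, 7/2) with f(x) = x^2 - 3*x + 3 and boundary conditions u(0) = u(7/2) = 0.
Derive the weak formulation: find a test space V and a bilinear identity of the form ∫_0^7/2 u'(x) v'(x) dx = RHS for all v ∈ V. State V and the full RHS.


V = H^1_0(0, 7/2) (so v(0) = v(7/2) = 0); weak form: ∫_0^7/2 u'v' dx = ∫_0^7/2 (x^2 - 3*x + 3) v dx for all v ∈ V.

Multiply both sides by a test function v and integrate from 0 to 7/2:
  ∫_0^7/2 −u''(x) v(x) dx = ∫_0^7/2 f(x) v(x) dx.
Integrate the LHS by parts once:
  ∫_0^7/2 −u'' v dx = −[u'(x) v(x)]_0^7/2 + ∫_0^7/2 u'(x) v'(x) dx.
Thus ∫_0^7/2 u'(x) v'(x) dx = ∫_0^7/2 f(x) v(x) dx + [u'(x) v(x)]_0^7/2.
Choose V so that boundary terms are either known or forced to vanish.
u is Dirichlet: u(0) = u(7/2) = 0. Let V = H^1_0(0, 7/2); then v(0) = v(7/2) = 0, and [u' v]_0^7/2 = 0.
Weak formulation: find u (satisfying any essential BC) such that ∫_0^7/2 u'(x) v'(x) dx = ∫_0^7/2 f v dx for all v ∈ V.
Substituting f(x) = x^2 - 3*x + 3, the right-hand side is ∫_0^7/2 (x^2 - 3*x + 3) v dx.


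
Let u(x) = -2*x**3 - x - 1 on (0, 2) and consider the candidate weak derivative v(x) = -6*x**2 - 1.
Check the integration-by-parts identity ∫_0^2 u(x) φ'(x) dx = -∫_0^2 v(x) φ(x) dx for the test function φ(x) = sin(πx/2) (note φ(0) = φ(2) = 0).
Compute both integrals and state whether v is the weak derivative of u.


LHS = -192/π^3 + 52/π, RHS = -192/π^3 + 52/π. Yes, v = u' weakly.

u(x) = -2*x**3 - x - 1, classical derivative u'(x) = -6*x**2 - 1.
φ(x) = sin(πx/2), so φ'(x) = π*cos(π*x/2)/2.
Note φ(0) = φ(2) = 0, so the boundary term u·φ vanishes.
LHS = ∫_0^2 u(x) φ'(x) dx = ∫_0^2 (-π*x^3*cos(π*x/2) - π*x*cos(π*x/2)/2 - π*cos(π*x/2)/2) dx. Term by term:
  ∫_0^2 -π*cos(π*x/2)/2 dx = 0;  ∫_0^2 -π*x^3*cos(π*x/2) dx = -192/π^3 + 48/π;  ∫_0^2 -π*x*cos(π*x/2)/2 dx = 4/π.
Sum: 0 + -192/π^3 + 48/π + 4/π = -192/π^3 + 52/π.
So LHS = -192/π^3 + 52/π.
∫_0^2 v(x) φ(x) dx = ∫_0^2 (-6*x^2*sin(π*x/2) - sin(π*x/2)) dx. Term by term:
  ∫_0^2 -sin(π*x/2) dx = -4/π;  ∫_0^2 -6*x^2*sin(π*x/2) dx = -48/π + 192/π^3.
Sum: -4/π + -48/π + 192/π^3 = -52/π + 192/π^3.
So RHS = -∫_0^2 v(x) φ(x) dx = -192/π^3 + 52/π.
LHS = RHS, so the identity holds for this test φ.
Moreover u is smooth here and v(x) = u'(x) = -6*x**2 - 1 pointwise, so the identity holds for every test function. Hence v is the weak derivative of u.


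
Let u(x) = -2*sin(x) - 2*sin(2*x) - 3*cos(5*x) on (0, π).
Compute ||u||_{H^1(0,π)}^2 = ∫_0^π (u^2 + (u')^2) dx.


||u||_{H^1(0,π)}^2 = -416/7 + 131*π

u'(x) = 15*sin(5*x) - 2*cos(x) - 4*cos(2*x).
Expand u² and (u')² and integrate term by term on (0, π), using: for integers n ≥ 1, ∫_0^π sin²(nx) dx = ∫_0^π cos²(nx) dx = π/2; for n ≠ n', ∫_0^π sin(nx)sin(n'x) dx = ∫_0^π cos(nx)cos(n'x) dx = 0; and by product-to-sum, ∫_0^π sin(nx)cos(n'x) dx = ½∫_0^π [sin((n+n')x) + sin((n−n')x)] dx, which is 0 when n+n' is even and 2n/(n²−n'²) when n+n' is odd (it need not vanish on (0, π)).
  u² squared terms: (-3)²·∫cos(5x)² dx = 9·π/2 = 9*π/2;  (-2)²·∫sin(x)² dx = 4·π/2 = 2*π;  (-2)²·∫sin(2x)² dx = 4·π/2 = 2*π.
  u² cross terms: 2·(-3)·(-2)·∫cos(5x)·sin(x) dx = 12·(0) = 0;  2·(-3)·(-2)·∫cos(5x)·sin(2x) dx = 12·(-4/21) = -16/7;  2·(-2)·(-2)·∫sin(x)·sin(2x) dx = 8·(0) = 0.
  So ∫_0^π u² dx = 9*π/2 + 2*π + 2*π + 0 − 16/7 + 0 = -16/7 + 17*π/2.
  (u')² squared terms: (-4)²·∫cos(2x)² dx = 16·π/2 = 8*π;  (-2)²·∫cos(x)² dx = 4·π/2 = 2*π;  (15)²·∫sin(5x)² dx = 225·π/2 = 225*π/2.
  (u')² cross terms: 2·(-4)·(-2)·∫cos(2x)·cos(x) dx = 16·(0) = 0;  2·(-4)·(15)·∫cos(2x)·sin(5x) dx = -120·(10/21) = -400/7;  2·(-2)·(15)·∫cos(x)·sin(5x) dx = -60·(0) = 0.
  So ∫_0^π (u')² dx = 8*π + 2*π + 225*π/2 + 0 − 400/7 + 0 = -400/7 + 245*π/2.
||u||_{H^1}^2 = (-16/7 + 17*π/2) + (-400/7 + 245*π/2) = -416/7 + 131*π.


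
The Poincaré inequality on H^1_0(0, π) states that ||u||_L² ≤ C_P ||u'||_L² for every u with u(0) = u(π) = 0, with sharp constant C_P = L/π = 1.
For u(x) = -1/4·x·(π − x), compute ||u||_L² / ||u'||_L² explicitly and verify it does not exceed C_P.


||u||_L² / ||u'||_L² = sqrt(10)*π/10 < C_P = 1.

u(x) = -1/4·x·(π − x), so u'(x) = x/2 - π/4.
u(x) = -1/4·x·(π − x) vanishes at x = 0 and x = π, so u ∈ H^1_0(0, π). Differentiate via the product rule and integrate the resulting polynomials term by term.
  ∫_0^π u² dx = ∫_0^π (x^4/16 - π*x^3/8 + π^2*x^2/16) dx. Term by term:
    ∫_0^π x^4/16 dx = π^5/80;  ∫_0^π -π*x^3/8 dx = -π^5/32;  ∫_0^π π^2*x^2/16 dx = π^5/48.
  Sum: π^5/80 − π^5/32 + π^5/48 = π^5/480.
  ∫_0^π (u')² dx = ∫_0^π (x^2/4 - π*x/4 + π^2/16) dx. Term by term:
    ∫_0^π x^2/4 dx = π^3/12;  ∫_0^π -π*x/4 dx = -π^3/8;  ∫_0^π π^2/16 dx = π^3/16.
  Sum: π^3/12 − π^3/8 + π^3/16 = π^3/48.
∫_0^π u² dx = π^5/480, so ||u||_L² = sqrt(30)*π^(5/2)/120.
∫_0^π (u')² dx = π^3/48, so ||u'||_L² = sqrt(3)*π^(3/2)/12.
Ratio ||u||_L² / ||u'||_L² = sqrt(10)*π/10.
Sharp Poincaré constant on H^1_0(0, π) is C_P = L/π = 1, achieved by sin(x).
A polynomial bump cannot attain the sharp Poincaré constant (only the first sine eigenfunction does), so the ratio is strictly less than C_P, consistent with ||u||_L² ≤ C_P ||u'||_L².


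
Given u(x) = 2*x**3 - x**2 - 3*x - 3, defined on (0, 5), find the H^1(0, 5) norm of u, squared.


||u||_{H^1}^2 = 628885/14

The H^1 norm (squared) on an interval (0, L) is
  ||u||_{H^1}^2 = ∫_0^L u(x)^2 dx + ∫_0^L u'(x)^2 dx.
Compute u'(x) = 6*x**2 - 2*x - 3.
Then u(x)^2 = 4*x**6 - 4*x**5 - 11*x**4 - 6*x**3 + 15*x**2 + 18*x + 9 and u'(x)^2 = 36*x**4 - 24*x**3 - 32*x**2 + 12*x + 9.
Integrate each monomial from 0 to 5 using ∫_0^5 c·x^n dx = c·5^(n+1)/(n+1):
  ∫_0^5 u(x)^2 dx = ∫_0^5 (4*x^6 - 4*x^5 - 11*x^4 - 6*x^3 + 15*x^2 + 18*x + 9) dx. Term by term:
    ∫_0^5 4*x^6 dx = 312500/7;  ∫_0^5 -4*x^5 dx = -31250/3;  ∫_0^5 -11*x^4 dx = -6875;
    ∫_0^5 -6*x^3 dx = -1875/2;  ∫_0^5 15*x^2 dx = 625;  ∫_0^5 18*x dx = 225;
    ∫_0^5 9 dx = 45.
  Sum: 312500/7 − 31250/3 − 6875 − 1875/2 + 625 + 225 + 45 = 1146965/42.
  ∫_0^5 u'(x)^2 dx = ∫_0^5 (36*x^4 - 24*x^3 - 32*x^2 + 12*x + 9) dx. Term by term:
    ∫_0^5 36*x^4 dx = 22500;  ∫_0^5 -24*x^3 dx = -3750;  ∫_0^5 -32*x^2 dx = -4000/3;
    ∫_0^5 12*x dx = 150;  ∫_0^5 9 dx = 45.
  Sum: 22500 − 3750 − 4000/3 + 150 + 45 = 52835/3.
Adding: ||u||_{H^1}^2 = 1146965/42 + 52835/3 = 628885/14.


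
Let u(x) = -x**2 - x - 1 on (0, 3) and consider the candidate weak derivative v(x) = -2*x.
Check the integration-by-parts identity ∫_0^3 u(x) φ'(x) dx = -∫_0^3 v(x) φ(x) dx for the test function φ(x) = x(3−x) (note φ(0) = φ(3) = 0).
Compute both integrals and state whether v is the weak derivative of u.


LHS = 18, RHS = 27/2. No, v is not the weak derivative of u.

u(x) = -x**2 - x - 1, classical derivative u'(x) = -2*x - 1.
φ(x) = x(3−x), so φ'(x) = 3 - 2*x.
Note φ(0) = φ(3) = 0, so the boundary term u·φ vanishes.
LHS = ∫_0^3 u(x) φ'(x) dx = ∫_0^3 (2*x^3 - x^2 - x - 3) dx. Term by term:
  ∫_0^3 2*x^3 dx = 81/2;  ∫_0^3 -x^2 dx = -9;  ∫_0^3 -x dx = -9/2;
  ∫_0^3 -3 dx = -9.
Sum: 81/2 − 9 − 9/2 − 9 = 18.
So LHS = 18.
∫_0^3 v(x) φ(x) dx = ∫_0^3 (2*x^3 - 6*x^2) dx. Term by term:
  ∫_0^3 2*x^3 dx = 81/2;  ∫_0^3 -6*x^2 dx = -54.
Sum: 81/2 − 54 = -27/2.
So RHS = -∫_0^3 v(x) φ(x) dx = 27/2.
LHS − RHS = 9/2 ≠ 0, so the identity fails.
(For a valid weak derivative the identity must hold for EVERY test function, in particular this one. The failure shows v is NOT the weak derivative of u.)
Correct weak derivative would be u'(x) = -2*x - 1.


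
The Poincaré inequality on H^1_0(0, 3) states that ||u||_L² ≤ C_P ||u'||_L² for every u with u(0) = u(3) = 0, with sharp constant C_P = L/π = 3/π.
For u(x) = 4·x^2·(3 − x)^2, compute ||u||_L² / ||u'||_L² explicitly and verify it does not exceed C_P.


||u||_L² / ||u'||_L² = sqrt(3)/2 < C_P = 3/π.

u(x) = 4·x^2·(3 − x)^2, so u'(x) = 8*x*(x - 3)*(2*x - 3).
u(x) = 4·x^2·(3 − x)^2 vanishes at x = 0 and x = 3, so u ∈ H^1_0(0, 3). Differentiate via the product rule and integrate the resulting polynomials term by term.
  ∫_0^3 u² dx = ∫_0^3 (16*x^8 - 192*x^7 + 864*x^6 - 1728*x^5 + 1296*x^4) dx. Term by term:
    ∫_0^3 16*x^8 dx = 34992;  ∫_0^3 -192*x^7 dx = -157464;  ∫_0^3 864*x^6 dx = 1889568/7;
    ∫_0^3 -1728*x^5 dx = -209952;  ∫_0^3 1296*x^4 dx = 314928/5.
  Sum: 34992 − 157464 + 1889568/7 − 209952 + 314928/5 = 17496/35.
  ∫_0^3 (u')² dx = ∫_0^3 (256*x^6 - 2304*x^5 + 7488*x^4 - 10368*x^3 + 5184*x^2) dx. Term by term:
    ∫_0^3 256*x^6 dx = 559872/7;  ∫_0^3 -2304*x^5 dx = -279936;  ∫_0^3 7488*x^4 dx = 1819584/5;
    ∫_0^3 -10368*x^3 dx = -209952;  ∫_0^3 5184*x^2 dx = 46656.
  Sum: 559872/7 − 279936 + 1819584/5 − 209952 + 46656 = 23328/35.
∫_0^3 u² dx = 17496/35, so ||u||_L² = 54*sqrt(210)/35.
∫_0^3 (u')² dx = 23328/35, so ||u'||_L² = 108*sqrt(70)/35.
Ratio ||u||_L² / ||u'||_L² = sqrt(3)/2.
Sharp Poincaré constant on H^1_0(0, 3) is C_P = L/π = 3/π, achieved by sin(π/3·x).
A polynomial bump cannot attain the sharp Poincaré constant (only the first sine eigenfunction does), so the ratio is strictly less than C_P, consistent with ||u||_L² ≤ C_P ||u'||_L².


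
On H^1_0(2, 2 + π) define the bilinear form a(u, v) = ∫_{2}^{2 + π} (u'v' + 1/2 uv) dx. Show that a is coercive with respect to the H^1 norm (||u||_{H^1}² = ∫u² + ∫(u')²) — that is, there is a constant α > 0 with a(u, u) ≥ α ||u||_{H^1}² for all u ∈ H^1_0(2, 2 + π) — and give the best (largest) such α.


α = 3/4

Coercivity of a(·,·) on H^1_0(2, 2 + π) means a(u, u) ≥ α ||u||_{H^1}² for every u ∈ H^1_0.
The interval has length L = π, and Poincaré/coercivity depend only on L. Here a(u, u) = ∫(u')² + (1/2)·∫u².
Here 0 < c = 1/2 < 1. The condition a(u,u) ≥ α||u||_{H^1}² reads (1−α)∫(u')² ≥ (α−c)∫u². Any admissible α is ≤ 1 (rapidly oscillating u have ∫u²/∫(u')² → 0), and α = 1 would force 0 ≥ (1−c)∫u², impossible since c < 1; so 1−α > 0. By the sharp Poincaré inequality on H^1_0 of an interval of length L, ∫(u')² ≥ (π/L)²∫u² with equality for the first sine mode sin(π(x−x₀)/L) (x₀ the left endpoint), so the inequality holds for all u iff (1−α)(π/L)² ≥ α − c, i.e. α ≤ ((π/L)² + c)/((π/L)² + 1) = (1 + c(L/π)²)/(1 + (L/π)²). With (π/L)² = 1 and c = 1/2, the largest admissible constant is α = ((π/L)² + c)/((π/L)² + 1).
Simplifying, α = 3/4.


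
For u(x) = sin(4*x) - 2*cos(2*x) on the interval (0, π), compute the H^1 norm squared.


||u||_{H^1(0,π)}^2 = 37*π/2

u'(x) = 4*sin(2*x) + 4*cos(4*x).
Expand u² and (u')² and integrate term by term on (0, π), using: for integers n ≥ 1, ∫_0^π sin²(nx) dx = ∫_0^π cos²(nx) dx = π/2; for n ≠ n', ∫_0^π sin(nx)sin(n'x) dx = ∫_0^π cos(nx)cos(n'x) dx = 0; and by product-to-sum, ∫_0^π sin(nx)cos(n'x) dx = ½∫_0^π [sin((n+n')x) + sin((n−n')x)] dx, which is 0 when n+n' is even and 2n/(n²−n'²) when n+n' is odd (it need not vanish on (0, π)).
  u² squared terms: (-2)²·∫cos(2x)² dx = 4·π/2 = 2*π;  (1)²·∫sin(4x)² dx = 1·π/2 = π/2.
  u² cross terms: 2·(-2)·(1)·∫cos(2x)·sin(4x) dx = -4·(0) = 0.
  So ∫_0^π u² dx = 2*π + π/2 + 0 = 5*π/2.
  (u')² squared terms: (4)²·∫cos(4x)² dx = 16·π/2 = 8*π;  (4)²·∫sin(2x)² dx = 16·π/2 = 8*π.
  (u')² cross terms: 2·(4)·(4)·∫cos(4x)·sin(2x) dx = 32·(0) = 0.
  So ∫_0^π (u')² dx = 8*π + 8*π + 0 = 16*π.
||u||_{H^1}^2 = (5*π/2) + (16*π) = 37*π/2.


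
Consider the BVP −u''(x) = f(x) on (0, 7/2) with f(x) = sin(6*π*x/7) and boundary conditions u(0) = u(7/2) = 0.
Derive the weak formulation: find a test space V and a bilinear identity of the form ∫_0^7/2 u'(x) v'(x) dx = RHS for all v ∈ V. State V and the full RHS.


V = H^1_0(0, 7/2) (so v(0) = v(7/2) = 0); weak form: ∫_0^7/2 u'v' dx = ∫_0^7/2 (sin(6*π*x/7)) v dx for all v ∈ V.

Multiply both sides by a test function v and integrate from 0 to 7/2:
  ∫_0^7/2 −u''(x) v(x) dx = ∫_0^7/2 f(x) v(x) dx.
Integrate the LHS by parts once:
  ∫_0^7/2 −u'' v dx = −[u'(x) v(x)]_0^7/2 + ∫_0^7/2 u'(x) v'(x) dx.
Thus ∫_0^7/2 u'(x) v'(x) dx = ∫_0^7/2 f(x) v(x) dx + [u'(x) v(x)]_0^7/2.
Choose V so that boundary terms are either known or forced to vanish.
u is Dirichlet: u(0) = u(7/2) = 0. Let V = H^1_0(0, 7/2); then v(0) = v(7/2) = 0, and [u' v]_0^7/2 = 0.
Weak formulation: find u (satisfying any essential BC) such that ∫_0^7/2 u'(x) v'(x) dx = ∫_0^7/2 f v dx for all v ∈ V.
Substituting f(x) = sin(6*π*x/7), the right-hand side is ∫_0^7/2 (sin(6*π*x/7)) v dx.


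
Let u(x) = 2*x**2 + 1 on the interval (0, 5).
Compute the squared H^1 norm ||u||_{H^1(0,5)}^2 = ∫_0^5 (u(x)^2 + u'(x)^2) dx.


||u||_{H^1}^2 = 10015/3

The H^1 norm (squared) on an interval (0, L) is
  ||u||_{H^1}^2 = ∫_0^L u(x)^2 dx + ∫_0^L u'(x)^2 dx.
Compute u'(x) = 4*x.
Then u(x)^2 = 4*x**4 + 4*x**2 + 1 and u'(x)^2 = 16*x**2.
Integrate each monomial from 0 to 5 using ∫_0^5 c·x^n dx = c·5^(n+1)/(n+1):
  ∫_0^5 u(x)^2 dx = ∫_0^5 (4*x^4 + 4*x^2 + 1) dx. Term by term:
    ∫_0^5 4*x^4 dx = 2500;  ∫_0^5 4*x^2 dx = 500/3;  ∫_0^5 1 dx = 5.
  Sum: 2500 + 500/3 + 5 = 8015/3.
  ∫_0^5 u'(x)^2 dx = ∫_0^5 (16*x^2) dx. Term by term:
    ∫_0^5 16*x^2 dx = 2000/3.
Adding: ||u||_{H^1}^2 = 8015/3 + 2000/3 = 10015/3.


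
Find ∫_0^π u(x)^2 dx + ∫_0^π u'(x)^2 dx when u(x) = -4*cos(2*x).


||u||_{H^1(0,π)}^2 = 40*π

u'(x) = 8*sin(2*x).
Expand u² and (u')² and integrate term by term on (0, π), using: for integers n ≥ 1, ∫_0^π sin²(nx) dx = ∫_0^π cos²(nx) dx = π/2; for n ≠ n', ∫_0^π sin(nx)sin(n'x) dx = ∫_0^π cos(nx)cos(n'x) dx = 0; and by product-to-sum, ∫_0^π sin(nx)cos(n'x) dx = ½∫_0^π [sin((n+n')x) + sin((n−n')x)] dx, which is 0 when n+n' is even and 2n/(n²−n'²) when n+n' is odd (it need not vanish on (0, π)).
  u² squared terms: (-4)²·∫cos(2x)² dx = 16·π/2 = 8*π.
  So ∫_0^π u² dx = 8*π.
  (u')² squared terms: (8)²·∫sin(2x)² dx = 64·π/2 = 32*π.
  So ∫_0^π (u')² dx = 32*π.
||u||_{H^1}^2 = (8*π) + (32*π) = 40*π.


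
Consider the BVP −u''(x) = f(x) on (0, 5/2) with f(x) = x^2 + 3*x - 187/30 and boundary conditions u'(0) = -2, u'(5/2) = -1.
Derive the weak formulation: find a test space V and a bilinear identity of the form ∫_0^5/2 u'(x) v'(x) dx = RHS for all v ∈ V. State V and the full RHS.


V = H^1(0, 5/2) (v unrestricted at boundary; u is determined up to an additive constant); weak form: ∫_0^5/2 u'v' dx = ∫_0^5/2 (x^2 + 3*x - 187/30) v dx − v(5/2) + 2·v(0) for all v ∈ V.

Multiply both sides by a test function v and integrate from 0 to 5/2:
  ∫_0^5/2 −u''(x) v(x) dx = ∫_0^5/2 f(x) v(x) dx.
Integrate the LHS by parts once:
  ∫_0^5/2 −u'' v dx = −[u'(x) v(x)]_0^5/2 + ∫_0^5/2 u'(x) v'(x) dx.
Thus ∫_0^5/2 u'(x) v'(x) dx = ∫_0^5/2 f(x) v(x) dx + [u'(x) v(x)]_0^5/2.
Choose V so that boundary terms are either known or forced to vanish.
u has inhomogeneous Neumann u'(0) = -2, u'(5/2) = -1. [u' v]_0^5/2 = (-1)·v(5/2) − (-2)·v(0) = − v(5/2) + 2·v(0). Take V = H^1(0, 5/2); boundary term becomes part of RHS.
Weak formulation: find u (satisfying any essential BC) such that ∫_0^5/2 u'(x) v'(x) dx = ∫_0^5/2 f v dx − v(5/2) + 2·v(0) for all v ∈ V (Neumann data are natural BCs: they enter the RHS as boundary terms).
Substituting f(x) = x^2 + 3*x - 187/30, the right-hand side is ∫_0^5/2 (x^2 + 3*x - 187/30) v dx − v(5/2) + 2·v(0).
Compatibility check (pure Neumann): taking v ≡ 1 ∈ V gives 0 = ∫_0^5/2 f dx + (-1) − (-2), i.e. ∫_0^5/2 f dx must equal u'(0) − u'(5/2) = -1. Indeed ∫_0^5/2 (x^2 + 3*x - 187/30) dx = -1, so the data are compatible. The solution is then unique only up to an additive constant (fix it e.g. by requiring ∫_0^5/2 u dx = 0).


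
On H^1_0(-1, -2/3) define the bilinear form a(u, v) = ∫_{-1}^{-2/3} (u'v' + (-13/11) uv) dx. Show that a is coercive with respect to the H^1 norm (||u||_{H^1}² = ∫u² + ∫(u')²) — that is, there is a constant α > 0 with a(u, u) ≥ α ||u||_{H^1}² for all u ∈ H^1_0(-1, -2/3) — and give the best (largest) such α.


α = (-13 + 99*π^2)/(11*(1 + 9*π^2))

Coercivity of a(·,·) on H^1_0(-1, -2/3) means a(u, u) ≥ α ||u||_{H^1}² for every u ∈ H^1_0.
The interval has length L = 1/3, and Poincaré/coercivity depend only on L. Here a(u, u) = ∫(u')² + (-13/11)·∫u².
Here c = -13/11 < 0 with |c| < (π/L)² = 9*π^2, so coercivity still holds. The condition a(u,u) ≥ α||u||_{H^1}² reads (1−α)∫(u')² ≥ (α−c)∫u². Any admissible α is ≤ 1 (rapidly oscillating u have ∫u²/∫(u')² → 0), and α = 1 would force 0 ≥ (1−c)∫u², impossible since c < 1; so 1−α > 0. By the sharp Poincaré inequality on H^1_0 of an interval of length L, ∫(u')² ≥ (π/L)²∫u² with equality for the first sine mode sin(π(x−x₀)/L) (x₀ the left endpoint), so the inequality holds for all u iff (1−α)(π/L)² ≥ α − c, i.e. α ≤ ((π/L)² + c)/((π/L)² + 1) = (1 + c(L/π)²)/(1 + (L/π)²). (Direct route, valid since c ≤ 0: Poincaré gives c∫u² ≥ c(L/π)²∫(u')², so a(u,u) ≥ (1 + c(L/π)²)∫(u')², while ||u||_{H^1}² ≤ (1 + (L/π)²)∫(u')²; dividing yields the same α.) With (π/L)² = 9*π^2 and c = -13/11, the largest admissible constant is α = ((π/L)² + c)/((π/L)² + 1).
Simplifying, α = (-13 + 99*π^2)/(11*(1 + 9*π^2)).


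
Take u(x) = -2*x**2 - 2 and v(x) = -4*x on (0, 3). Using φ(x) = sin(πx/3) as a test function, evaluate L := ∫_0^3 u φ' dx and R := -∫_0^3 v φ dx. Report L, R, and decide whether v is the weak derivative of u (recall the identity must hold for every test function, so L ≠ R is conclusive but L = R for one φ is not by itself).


LHS = 36/π, RHS = 36/π. Yes, v = u' weakly.

u(x) = -2*x**2 - 2, classical derivative u'(x) = -4*x.
φ(x) = sin(πx/3), so φ'(x) = π*cos(π*x/3)/3.
Note φ(0) = φ(3) = 0, so the boundary term u·φ vanishes.
LHS = ∫_0^3 u(x) φ'(x) dx = ∫_0^3 (-2*π*x^2*cos(π*x/3)/3 - 2*π*cos(π*x/3)/3) dx. Term by term:
  ∫_0^3 -2*π*cos(π*x/3)/3 dx = 0;  ∫_0^3 -2*π*x^2*cos(π*x/3)/3 dx = 36/π.
Sum: 0 + 36/π = 36/π.
So LHS = 36/π.
∫_0^3 v(x) φ(x) dx = ∫_0^3 (-4*x*sin(π*x/3)) dx. Term by term:
  ∫_0^3 -4*x*sin(π*x/3) dx = -36/π.
So RHS = -∫_0^3 v(x) φ(x) dx = 36/π.
LHS = RHS, so the identity holds for this test φ.
Moreover u is smooth here and v(x) = u'(x) = -4*x pointwise, so the identity holds for every test function. Hence v is the weak derivative of u.


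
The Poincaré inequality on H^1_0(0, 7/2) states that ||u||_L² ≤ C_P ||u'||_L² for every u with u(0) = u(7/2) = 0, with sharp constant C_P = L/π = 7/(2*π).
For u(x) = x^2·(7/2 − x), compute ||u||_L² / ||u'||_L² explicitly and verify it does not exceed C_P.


||u||_L² / ||u'||_L² = sqrt(14)/4 < C_P = 7/(2*π).

u(x) = x^2·(7/2 − x), so u'(x) = x*(7 - 3*x).
u(x) = x^2·(7/2 − x) vanishes at x = 0 and x = 7/2, so u ∈ H^1_0(0, 7/2). Differentiate via the product rule and integrate the resulting polynomials term by term.
  ∫_0^7/2 u² dx = ∫_0^7/2 (x^6 - 7*x^5 + 49*x^4/4) dx. Term by term:
    ∫_0^7/2 x^6 dx = 117649/128;  ∫_0^7/2 -7*x^5 dx = -823543/384;  ∫_0^7/2 49*x^4/4 dx = 823543/640.
  Sum: 117649/128 − 823543/384 + 823543/640 = 117649/1920.
  ∫_0^7/2 (u')² dx = ∫_0^7/2 (9*x^4 - 42*x^3 + 49*x^2) dx. Term by term:
    ∫_0^7/2 9*x^4 dx = 151263/160;  ∫_0^7/2 -42*x^3 dx = -50421/32;  ∫_0^7/2 49*x^2 dx = 16807/24.
  Sum: 151263/160 − 50421/32 + 16807/24 = 16807/240.
∫_0^7/2 u² dx = 117649/1920, so ||u||_L² = 343*sqrt(30)/240.
∫_0^7/2 (u')² dx = 16807/240, so ||u'||_L² = 49*sqrt(105)/60.
Ratio ||u||_L² / ||u'||_L² = sqrt(14)/4.
Sharp Poincaré constant on H^1_0(0, 7/2) is C_P = L/π = 7/(2*π), achieved by sin(2*π/7·x).
A polynomial bump cannot attain the sharp Poincaré constant (only the first sine eigenfunction does), so the ratio is strictly less than C_P, consistent with ||u||_L² ≤ C_P ||u'||_L².


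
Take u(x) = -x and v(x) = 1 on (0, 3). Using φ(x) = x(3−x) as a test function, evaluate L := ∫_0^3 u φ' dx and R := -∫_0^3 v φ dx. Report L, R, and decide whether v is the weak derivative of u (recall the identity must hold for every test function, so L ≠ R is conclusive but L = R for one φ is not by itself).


LHS = 9/2, RHS = -9/2. No, v is not the weak derivative of u.

u(x) = -x, classical derivative u'(x) = -1.
φ(x) = x(3−x), so φ'(x) = 3 - 2*x.
Note φ(0) = φ(3) = 0, so the boundary term u·φ vanishes.
LHS = ∫_0^3 u(x) φ'(x) dx = ∫_0^3 (2*x^2 - 3*x) dx. Term by term:
  ∫_0^3 2*x^2 dx = 18;  ∫_0^3 -3*x dx = -27/2.
Sum: 18 − 27/2 = 9/2.
So LHS = 9/2.
∫_0^3 v(x) φ(x) dx = ∫_0^3 (-x^2 + 3*x) dx. Term by term:
  ∫_0^3 -x^2 dx = -9;  ∫_0^3 3*x dx = 27/2.
Sum: -9 + 27/2 = 9/2.
So RHS = -∫_0^3 v(x) φ(x) dx = -9/2.
LHS − RHS = 9 ≠ 0, so the identity fails.
(For a valid weak derivative the identity must hold for EVERY test function, in particular this one. The failure shows v is NOT the weak derivative of u.)
Correct weak derivative would be u'(x) = -1.


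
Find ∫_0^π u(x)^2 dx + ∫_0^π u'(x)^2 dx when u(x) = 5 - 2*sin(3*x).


||u||_{H^1(0,π)}^2 = -40/3 + 45*π

u'(x) = -6*cos(3*x).
Expand u² and (u')² and integrate term by term on (0, π), using: for integers n ≥ 1, ∫_0^π sin²(nx) dx = ∫_0^π cos²(nx) dx = π/2; for n ≠ n', ∫_0^π sin(nx)sin(n'x) dx = ∫_0^π cos(nx)cos(n'x) dx = 0; and by product-to-sum, ∫_0^π sin(nx)cos(n'x) dx = ½∫_0^π [sin((n+n')x) + sin((n−n')x)] dx, which is 0 when n+n' is even and 2n/(n²−n'²) when n+n' is odd (it need not vanish on (0, π)). For the constant mode: ∫_0^π 1 dx = π, ∫_0^π cos(nx) dx = 0, ∫_0^π sin(nx) dx = (1−(−1)^n)/n.
  u² squared terms: (5)²·∫1 dx = 25·π = 25*π;  (-2)²·∫sin(3x)² dx = 4·π/2 = 2*π.
  u² cross terms: 2·(5)·(-2)·∫1·sin(3x) dx = -20·(2/3) = -40/3.
  So ∫_0^π u² dx = 25*π + 2*π − 40/3 = -40/3 + 27*π.
  (u')² squared terms: (-6)²·∫cos(3x)² dx = 36·π/2 = 18*π.
  So ∫_0^π (u')² dx = 18*π.
||u||_{H^1}^2 = (-40/3 + 27*π) + (18*π) = -40/3 + 45*π.


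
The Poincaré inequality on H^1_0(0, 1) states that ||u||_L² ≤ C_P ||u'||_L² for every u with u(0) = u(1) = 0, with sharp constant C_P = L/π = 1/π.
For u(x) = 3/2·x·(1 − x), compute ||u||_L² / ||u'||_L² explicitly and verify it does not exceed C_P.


||u||_L² / ||u'||_L² = sqrt(10)/10 < C_P = 1/π.

u(x) = 3/2·x·(1 − x), so u'(x) = 3/2 - 3*x.
u(x) = 3/2·x·(1 − x) vanishes at x = 0 and x = 1, so u ∈ H^1_0(0, 1). Differentiate via the product rule and integrate the resulting polynomials term by term.
  ∫_0^1 u² dx = ∫_0^1 (9*x^4/4 - 9*x^3/2 + 9*x^2/4) dx. Term by term:
    ∫_0^1 9*x^4/4 dx = 9/20;  ∫_0^1 -9*x^3/2 dx = -9/8;  ∫_0^1 9*x^2/4 dx = 3/4.
  Sum: 9/20 − 9/8 + 3/4 = 3/40.
  ∫_0^1 (u')² dx = ∫_0^1 (9*x^2 - 9*x + 9/4) dx. Term by term:
    ∫_0^1 9*x^2 dx = 3;  ∫_0^1 -9*x dx = -9/2;  ∫_0^1 9/4 dx = 9/4.
  Sum: 3 − 9/2 + 9/4 = 3/4.
∫_0^1 u² dx = 3/40, so ||u||_L² = sqrt(30)/20.
∫_0^1 (u')² dx = 3/4, so ||u'||_L² = sqrt(3)/2.
Ratio ||u||_L² / ||u'||_L² = sqrt(10)/10.
Sharp Poincaré constant on H^1_0(0, 1) is C_P = L/π = 1/π, achieved by sin(π·x).
A polynomial bump cannot attain the sharp Poincaré constant (only the first sine eigenfunction does), so the ratio is strictly less than C_P, consistent with ||u||_L² ≤ C_P ||u'||_L².


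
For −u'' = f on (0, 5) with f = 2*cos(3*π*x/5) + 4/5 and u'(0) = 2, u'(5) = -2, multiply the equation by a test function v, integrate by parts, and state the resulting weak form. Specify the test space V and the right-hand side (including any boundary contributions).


V = H^1(0, 5) (v unrestricted at boundary; u is determined up to an additive constant); weak form: ∫_0^5 u'v' dx = ∫_0^5 (2*cos(3*π*x/5) + 4/5) v dx − 2·v(5) − 2·v(0) for all v ∈ V.

Multiply both sides by a test function v and integrate from 0 to 5:
  ∫_0^5 −u''(x) v(x) dx = ∫_0^5 f(x) v(x) dx.
Integrate the LHS by parts once:
  ∫_0^5 −u'' v dx = −[u'(x) v(x)]_0^5 + ∫_0^5 u'(x) v'(x) dx.
Thus ∫_0^5 u'(x) v'(x) dx = ∫_0^5 f(x) v(x) dx + [u'(x) v(x)]_0^5.
Choose V so that boundary terms are either known or forced to vanish.
u has inhomogeneous Neumann u'(0) = 2, u'(5) = -2. [u' v]_0^5 = (-2)·v(5) − (2)·v(0) = − 2·v(5) − 2·v(0). Take V = H^1(0, 5); boundary term becomes part of RHS.
Weak formulation: find u (satisfying any essential BC) such that ∫_0^5 u'(x) v'(x) dx = ∫_0^5 f v dx − 2·v(5) − 2·v(0) for all v ∈ V (Neumann data are natural BCs: they enter the RHS as boundary terms).
Substituting f(x) = 2*cos(3*π*x/5) + 4/5, the right-hand side is ∫_0^5 (2*cos(3*π*x/5) + 4/5) v dx − 2·v(5) − 2·v(0).
Compatibility check (pure Neumann): taking v ≡ 1 ∈ V gives 0 = ∫_0^5 f dx + (-2) − (2), i.e. ∫_0^5 f dx must equal u'(0) − u'(5) = 4. Indeed ∫_0^5 (2*cos(3*π*x/5) + 4/5) dx = 4, so the data are compatible. The solution is then unique only up to an additive constant (fix it e.g. by requiring ∫_0^5 u dx = 0).


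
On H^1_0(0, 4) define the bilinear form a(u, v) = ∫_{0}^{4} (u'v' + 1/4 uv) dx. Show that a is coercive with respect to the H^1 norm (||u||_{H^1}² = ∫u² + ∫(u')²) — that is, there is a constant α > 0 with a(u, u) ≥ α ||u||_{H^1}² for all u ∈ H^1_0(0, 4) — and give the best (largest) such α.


α = (4 + π^2)/(π^2 + 16)

Coercivity of a(·,·) on H^1_0(0, 4) means a(u, u) ≥ α ||u||_{H^1}² for every u ∈ H^1_0.
The interval has length L = 4, and Poincaré/coercivity depend only on L. Here a(u, u) = ∫(u')² + (1/4)·∫u².
Here 0 < c = 1/4 < 1. The condition a(u,u) ≥ α||u||_{H^1}² reads (1−α)∫(u')² ≥ (α−c)∫u². Any admissible α is ≤ 1 (rapidly oscillating u have ∫u²/∫(u')² → 0), and α = 1 would force 0 ≥ (1−c)∫u², impossible since c < 1; so 1−α > 0. By the sharp Poincaré inequality on H^1_0 of an interval of length L, ∫(u')² ≥ (π/L)²∫u² with equality for the first sine mode sin(π(x−x₀)/L) (x₀ the left endpoint), so the inequality holds for all u iff (1−α)(π/L)² ≥ α − c, i.e. α ≤ ((π/L)² + c)/((π/L)² + 1) = (1 + c(L/π)²)/(1 + (L/π)²). With (π/L)² = π^2/16 and c = 1/4, the largest admissible constant is α = ((π/L)² + c)/((π/L)² + 1).
Simplifying, α = (4 + π^2)/(π^2 + 16).


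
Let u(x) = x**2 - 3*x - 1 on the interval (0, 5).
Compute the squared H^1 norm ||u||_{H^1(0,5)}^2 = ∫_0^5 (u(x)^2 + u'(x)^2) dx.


||u||_{H^1}^2 = 725/6

The H^1 norm (squared) on an interval (0, L) is
  ||u||_{H^1}^2 = ∫_0^L u(x)^2 dx + ∫_0^L u'(x)^2 dx.
Compute u'(x) = 2*x - 3.
Then u(x)^2 = x**4 - 6*x**3 + 7*x**2 + 6*x + 1 and u'(x)^2 = 4*x**2 - 12*x + 9.
Integrate each monomial from 0 to 5 using ∫_0^5 c·x^n dx = c·5^(n+1)/(n+1):
  ∫_0^5 u(x)^2 dx = ∫_0^5 (x^4 - 6*x^3 + 7*x^2 + 6*x + 1) dx. Term by term:
    ∫_0^5 x^4 dx = 625;  ∫_0^5 -6*x^3 dx = -1875/2;  ∫_0^5 7*x^2 dx = 875/3;
    ∫_0^5 6*x dx = 75;  ∫_0^5 1 dx = 5.
  Sum: 625 − 1875/2 + 875/3 + 75 + 5 = 355/6.
  ∫_0^5 u'(x)^2 dx = ∫_0^5 (4*x^2 - 12*x + 9) dx. Term by term:
    ∫_0^5 4*x^2 dx = 500/3;  ∫_0^5 -12*x dx = -150;  ∫_0^5 9 dx = 45.
  Sum: 500/3 − 150 + 45 = 185/3.
Adding: ||u||_{H^1}^2 = 355/6 + 185/3 = 725/6.


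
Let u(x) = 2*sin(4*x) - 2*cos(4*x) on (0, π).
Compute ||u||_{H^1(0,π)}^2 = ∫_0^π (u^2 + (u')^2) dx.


||u||_{H^1(0,π)}^2 = 68*π

u'(x) = 8*sin(4*x) + 8*cos(4*x).
Expand u² and (u')² and integrate term by term on (0, π), using: for integers n ≥ 1, ∫_0^π sin²(nx) dx = ∫_0^π cos²(nx) dx = π/2; for n ≠ n', ∫_0^π sin(nx)sin(n'x) dx = ∫_0^π cos(nx)cos(n'x) dx = 0; and by product-to-sum, ∫_0^π sin(nx)cos(n'x) dx = ½∫_0^π [sin((n+n')x) + sin((n−n')x)] dx, which is 0 when n+n' is even and 2n/(n²−n'²) when n+n' is odd (it need not vanish on (0, π)).
  u² squared terms: (-2)²·∫cos(4x)² dx = 4·π/2 = 2*π;  (2)²·∫sin(4x)² dx = 4·π/2 = 2*π.
  u² cross terms: 2·(-2)·(2)·∫cos(4x)·sin(4x) dx = -8·(0) = 0.
  So ∫_0^π u² dx = 2*π + 2*π + 0 = 4*π.
  (u')² squared terms: (8)²·∫cos(4x)² dx = 64·π/2 = 32*π;  (8)²·∫sin(4x)² dx = 64·π/2 = 32*π.
  (u')² cross terms: 2·(8)·(8)·∫cos(4x)·sin(4x) dx = 128·(0) = 0.
  So ∫_0^π (u')² dx = 32*π + 32*π + 0 = 64*π.
||u||_{H^1}^2 = (4*π) + (64*π) = 68*π.


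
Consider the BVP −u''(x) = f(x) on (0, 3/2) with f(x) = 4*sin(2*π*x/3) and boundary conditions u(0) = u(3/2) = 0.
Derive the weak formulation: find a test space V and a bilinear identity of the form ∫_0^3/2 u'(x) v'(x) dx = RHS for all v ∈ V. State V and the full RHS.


V = H^1_0(0, 3/2) (so v(0) = v(3/2) = 0); weak form: ∫_0^3/2 u'v' dx = ∫_0^3/2 (4*sin(2*π*x/3)) v dx for all v ∈ V.

Multiply both sides by a test function v and integrate from 0 to 3/2:
  ∫_0^3/2 −u''(x) v(x) dx = ∫_0^3/2 f(x) v(x) dx.
Integrate the LHS by parts once:
  ∫_0^3/2 −u'' v dx = −[u'(x) v(x)]_0^3/2 + ∫_0^3/2 u'(x) v'(x) dx.
Thus ∫_0^3/2 u'(x) v'(x) dx = ∫_0^3/2 f(x) v(x) dx + [u'(x) v(x)]_0^3/2.
Choose V so that boundary terms are either known or forced to vanish.
u is Dirichlet: u(0) = u(3/2) = 0. Let V = H^1_0(0, 3/2); then v(0) = v(3/2) = 0, and [u' v]_0^3/2 = 0.
Weak formulation: find u (satisfying any essential BC) such that ∫_0^3/2 u'(x) v'(x) dx = ∫_0^3/2 f v dx for all v ∈ V.
Substituting f(x) = 4*sin(2*π*x/3), the right-hand side is ∫_0^3/2 (4*sin(2*π*x/3)) v dx.


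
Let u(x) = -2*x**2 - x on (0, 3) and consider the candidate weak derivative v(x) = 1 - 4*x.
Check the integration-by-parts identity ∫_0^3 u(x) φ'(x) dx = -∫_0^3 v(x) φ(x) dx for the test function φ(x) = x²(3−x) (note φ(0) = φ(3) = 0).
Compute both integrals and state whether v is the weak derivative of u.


LHS = 1107/20, RHS = 837/20. No, v is not the weak derivative of u.

u(x) = -2*x**2 - x, classical derivative u'(x) = -4*x - 1.
φ(x) = x²(3−x), so φ'(x) = 3*x*(2 - x).
Note φ(0) = φ(3) = 0, so the boundary term u·φ vanishes.
LHS = ∫_0^3 u(x) φ'(x) dx = ∫_0^3 (6*x^4 - 9*x^3 - 6*x^2) dx. Term by term:
  ∫_0^3 6*x^4 dx = 1458/5;  ∫_0^3 -9*x^3 dx = -729/4;  ∫_0^3 -6*x^2 dx = -54.
Sum: 1458/5 − 729/4 − 54 = 1107/20.
So LHS = 1107/20.
∫_0^3 v(x) φ(x) dx = ∫_0^3 (4*x^4 - 13*x^3 + 3*x^2) dx. Term by term:
  ∫_0^3 4*x^4 dx = 972/5;  ∫_0^3 -13*x^3 dx = -1053/4;  ∫_0^3 3*x^2 dx = 27.
Sum: 972/5 − 1053/4 + 27 = -837/20.
So RHS = -∫_0^3 v(x) φ(x) dx = 837/20.
LHS − RHS = 27/2 ≠ 0, so the identity fails.
(For a valid weak derivative the identity must hold for EVERY test function, in particular this one. The failure shows v is NOT the weak derivative of u.)
Correct weak derivative would be u'(x) = -4*x - 1.


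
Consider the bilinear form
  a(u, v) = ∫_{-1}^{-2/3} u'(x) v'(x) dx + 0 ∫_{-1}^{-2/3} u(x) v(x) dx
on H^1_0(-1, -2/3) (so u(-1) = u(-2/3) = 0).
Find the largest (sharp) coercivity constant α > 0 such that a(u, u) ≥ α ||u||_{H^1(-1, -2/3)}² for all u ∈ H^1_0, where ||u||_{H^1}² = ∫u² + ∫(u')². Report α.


α = 9*π^2/(1 + 9*π^2)

Coercivity of a(·,·) on H^1_0(-1, -2/3) means a(u, u) ≥ α ||u||_{H^1}² for every u ∈ H^1_0.
The interval has length L = 1/3, and Poincaré/coercivity depend only on L. Here a(u, u) = ∫(u')² + (0)·∫u².
Here c = 0, so a(u,u) = ∫(u')² alone. The condition a(u,u) ≥ α||u||_{H^1}² reads (1−α)∫(u')² ≥ (α−c)∫u². Any admissible α is ≤ 1 (rapidly oscillating u have ∫u²/∫(u')² → 0), and α = 1 would force 0 ≥ (1−c)∫u², impossible since c < 1; so 1−α > 0. By the sharp Poincaré inequality on H^1_0 of an interval of length L, ∫(u')² ≥ (π/L)²∫u² with equality for the first sine mode sin(π(x−x₀)/L) (x₀ the left endpoint), so the inequality holds for all u iff (1−α)(π/L)² ≥ α − c, i.e. α ≤ ((π/L)² + c)/((π/L)² + 1) = (1 + c(L/π)²)/(1 + (L/π)²). (Direct route, valid since c ≤ 0: Poincaré gives c∫u² ≥ c(L/π)²∫(u')², so a(u,u) ≥ (1 + c(L/π)²)∫(u')², while ||u||_{H^1}² ≤ (1 + (L/π)²)∫(u')²; dividing yields the same α.) With (π/L)² = 9*π^2 and c = 0, the largest admissible constant is α = ((π/L)² + c)/((π/L)² + 1).
Simplifying, α = 9*π^2/(1 + 9*π^2).


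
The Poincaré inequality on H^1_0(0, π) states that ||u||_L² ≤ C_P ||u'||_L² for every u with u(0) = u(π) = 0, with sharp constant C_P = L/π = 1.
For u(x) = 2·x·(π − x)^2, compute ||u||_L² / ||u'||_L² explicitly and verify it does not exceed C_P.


||u||_L² / ||u'||_L² = sqrt(14)*π/14 < C_P = 1.

u(x) = 2·x·(π − x)^2, so u'(x) = 2*(x - π)*(3*x - π).
u(x) = 2·x·(π − x)^2 vanishes at x = 0 and x = π, so u ∈ H^1_0(0, π). Differentiate via the product rule and integrate the resulting polynomials term by term.
  ∫_0^π u² dx = ∫_0^π (4*x^6 - 16*π*x^5 + 24*π^2*x^4 - 16*π^3*x^3 + 4*π^4*x^2) dx. Term by term:
    ∫_0^π 4*x^6 dx = 4*π^7/7;  ∫_0^π -16*π*x^5 dx = -8*π^7/3;  ∫_0^π 24*π^2*x^4 dx = 24*π^7/5;
    ∫_0^π -16*π^3*x^3 dx = -4*π^7;  ∫_0^π 4*π^4*x^2 dx = 4*π^7/3.
  Sum: 4*π^7/7 − 8*π^7/3 + 24*π^7/5 − 4*π^7 + 4*π^7/3 = 4*π^7/105.
  ∫_0^π (u')² dx = ∫_0^π (36*x^4 - 96*π*x^3 + 88*π^2*x^2 - 32*π^3*x + 4*π^4) dx. Term by term:
    ∫_0^π 36*x^4 dx = 36*π^5/5;  ∫_0^π -96*π*x^3 dx = -24*π^5;  ∫_0^π 88*π^2*x^2 dx = 88*π^5/3;
    ∫_0^π -32*π^3*x dx = -16*π^5;  ∫_0^π 4*π^4 dx = 4*π^5.
  Sum: 36*π^5/5 − 24*π^5 + 88*π^5/3 − 16*π^5 + 4*π^5 = 8*π^5/15.
∫_0^π u² dx = 4*π^7/105, so ||u||_L² = 2*sqrt(105)*π^(7/2)/105.
∫_0^π (u')² dx = 8*π^5/15, so ||u'||_L² = 2*sqrt(30)*π^(5/2)/15.
Ratio ||u||_L² / ||u'||_L² = sqrt(14)*π/14.
Sharp Poincaré constant on H^1_0(0, π) is C_P = L/π = 1, achieved by sin(x).
A polynomial bump cannot attain the sharp Poincaré constant (only the first sine eigenfunction does), so the ratio is strictly less than C_P, consistent with ||u||_L² ≤ C_P ||u'||_L².


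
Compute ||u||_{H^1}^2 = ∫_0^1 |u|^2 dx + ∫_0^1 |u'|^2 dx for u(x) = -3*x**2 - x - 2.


||u||_{H^1}^2 = 979/30

The H^1 norm (squared) on an interval (0, L) is
  ||u||_{H^1}^2 = ∫_0^L u(x)^2 dx + ∫_0^L u'(x)^2 dx.
Compute u'(x) = -6*x - 1.
Then u(x)^2 = 9*x**4 + 6*x**3 + 13*x**2 + 4*x + 4 and u'(x)^2 = 36*x**2 + 12*x + 1.
Integrate each monomial from 0 to 1 using ∫_0^1 c·x^n dx = c·1^(n+1)/(n+1):
  ∫_0^1 u(x)^2 dx = ∫_0^1 (9*x^4 + 6*x^3 + 13*x^2 + 4*x + 4) dx. Term by term:
    ∫_0^1 9*x^4 dx = 9/5;  ∫_0^1 6*x^3 dx = 3/2;  ∫_0^1 13*x^2 dx = 13/3;
    ∫_0^1 4*x dx = 2;  ∫_0^1 4 dx = 4.
  Sum: 9/5 + 3/2 + 13/3 + 2 + 4 = 409/30.
  ∫_0^1 u'(x)^2 dx = ∫_0^1 (36*x^2 + 12*x + 1) dx. Term by term:
    ∫_0^1 36*x^2 dx = 12;  ∫_0^1 12*x dx = 6;  ∫_0^1 1 dx = 1.
  Sum: 12 + 6 + 1 = 19.
Adding: ||u||_{H^1}^2 = 409/30 + 19 = 979/30.


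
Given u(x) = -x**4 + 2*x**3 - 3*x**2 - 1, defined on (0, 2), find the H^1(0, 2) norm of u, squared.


||u||_{H^1}^2 = 11486/63

The H^1 norm (squared) on an interval (0, L) is
  ||u||_{H^1}^2 = ∫_0^L u(x)^2 dx + ∫_0^L u'(x)^2 dx.
Compute u'(x) = -4*x**3 + 6*x**2 - 6*x.
Then u(x)^2 = x**8 - 4*x**7 + 10*x**6 - 12*x**5 + 11*x**4 - 4*x**3 + 6*x**2 + 1 and u'(x)^2 = 16*x**6 - 48*x**5 + 84*x**4 - 72*x**3 + 36*x**2.
Integrate each monomial from 0 to 2 using ∫_0^2 c·x^n dx = c·2^(n+1)/(n+1):
  ∫_0^2 u(x)^2 dx = ∫_0^2 (x^8 - 4*x^7 + 10*x^6 - 12*x^5 + 11*x^4 - 4*x^3 + 6*x^2 + 1) dx. Term by term:
    ∫_0^2 x^8 dx = 512/9;  ∫_0^2 -4*x^7 dx = -128;  ∫_0^2 10*x^6 dx = 1280/7;
    ∫_0^2 -12*x^5 dx = -128;  ∫_0^2 11*x^4 dx = 352/5;  ∫_0^2 -4*x^3 dx = -16;
    ∫_0^2 6*x^2 dx = 16;  ∫_0^2 1 dx = 2.
  Sum: 512/9 − 128 + 1280/7 − 128 + 352/5 − 16 + 16 + 2 = 17686/315.
  ∫_0^2 u'(x)^2 dx = ∫_0^2 (16*x^6 - 48*x^5 + 84*x^4 - 72*x^3 + 36*x^2) dx. Term by term:
    ∫_0^2 16*x^6 dx = 2048/7;  ∫_0^2 -48*x^5 dx = -512;  ∫_0^2 84*x^4 dx = 2688/5;
    ∫_0^2 -72*x^3 dx = -288;  ∫_0^2 36*x^2 dx = 96.
  Sum: 2048/7 − 512 + 2688/5 − 288 + 96 = 4416/35.
Adding: ||u||_{H^1}^2 = 17686/315 + 4416/35 = 11486/63.


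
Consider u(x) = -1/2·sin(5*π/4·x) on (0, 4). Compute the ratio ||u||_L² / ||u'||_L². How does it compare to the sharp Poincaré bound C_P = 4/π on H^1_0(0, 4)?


||u||_L² / ||u'||_L² = 4/(5*π) < C_P = 4/π.

u(x) = -1/2·sin(5*π/4·x), so u'(x) = -5*π*cos(5*π*x/4)/8.
Writing u(x) = A·sin(kπx/L) with A = -1/2 and k = 5, use ∫_0^L sin²(kπx/L) dx = L/2 and ∫_0^L cos²(kπx/L) dx = L/2.
u² = 1/4·sin²(5*π/4·x) and (u')² = 25*π^2/64·cos²(5*π/4·x), and each of sin², cos² integrates to L/2 = 2 over (0, 4).
∫_0^4 u² dx = 1/2, so ||u||_L² = sqrt(2)/2.
∫_0^4 (u')² dx = 25*π^2/32, so ||u'||_L² = 5*sqrt(2)*π/8.
Ratio ||u||_L² / ||u'||_L² = 4/(5*π).
Sharp Poincaré constant on H^1_0(0, 4) is C_P = L/π = 4/π, achieved by sin(π/4·x).
This is the k = 5 harmonic; the ratio L/(kπ) is strictly less than C_P = L/π, consistent with the sharp inequality ||u||_L² ≤ C_P ||u'||_L².


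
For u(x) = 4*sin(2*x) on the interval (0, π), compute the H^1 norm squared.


||u||_{H^1(0,π)}^2 = 40*π

u'(x) = 8*cos(2*x).
Expand u² and (u')² and integrate term by term on (0, π), using: for integers n ≥ 1, ∫_0^π sin²(nx) dx = ∫_0^π cos²(nx) dx = π/2; for n ≠ n', ∫_0^π sin(nx)sin(n'x) dx = ∫_0^π cos(nx)cos(n'x) dx = 0; and by product-to-sum, ∫_0^π sin(nx)cos(n'x) dx = ½∫_0^π [sin((n+n')x) + sin((n−n')x)] dx, which is 0 when n+n' is even and 2n/(n²−n'²) when n+n' is odd (it need not vanish on (0, π)).
  u² squared terms: (4)²·∫sin(2x)² dx = 16·π/2 = 8*π.
  So ∫_0^π u² dx = 8*π.
  (u')² squared terms: (8)²·∫cos(2x)² dx = 64·π/2 = 32*π.
  So ∫_0^π (u')² dx = 32*π.
||u||_{H^1}^2 = (8*π) + (32*π) = 40*π.


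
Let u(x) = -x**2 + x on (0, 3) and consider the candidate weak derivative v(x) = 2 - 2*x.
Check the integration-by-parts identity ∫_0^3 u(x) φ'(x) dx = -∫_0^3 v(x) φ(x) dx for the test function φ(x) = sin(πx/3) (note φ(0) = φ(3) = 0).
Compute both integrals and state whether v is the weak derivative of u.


LHS = 12/π, RHS = 6/π. No, v is not the weak derivative of u.

u(x) = -x**2 + x, classical derivative u'(x) = 1 - 2*x.
φ(x) = sin(πx/3), so φ'(x) = π*cos(π*x/3)/3.
Note φ(0) = φ(3) = 0, so the boundary term u·φ vanishes.
LHS = ∫_0^3 u(x) φ'(x) dx = ∫_0^3 (-π*x^2*cos(π*x/3)/3 + π*x*cos(π*x/3)/3) dx. Term by term:
  ∫_0^3 -π*x^2*cos(π*x/3)/3 dx = 18/π;  ∫_0^3 π*x*cos(π*x/3)/3 dx = -6/π.
Sum: 18/π − 6/π = 12/π.
So LHS = 12/π.
∫_0^3 v(x) φ(x) dx = ∫_0^3 (-2*x*sin(π*x/3) + 2*sin(π*x/3)) dx. Term by term:
  ∫_0^3 2*sin(π*x/3) dx = 12/π;  ∫_0^3 -2*x*sin(π*x/3) dx = -18/π.
Sum: 12/π − 18/π = -6/π.
So RHS = -∫_0^3 v(x) φ(x) dx = 6/π.
LHS − RHS = 6/π ≠ 0, so the identity fails.
(For a valid weak derivative the identity must hold for EVERY test function, in particular this one. The failure shows v is NOT the weak derivative of u.)
Correct weak derivative would be u'(x) = 1 - 2*x.
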